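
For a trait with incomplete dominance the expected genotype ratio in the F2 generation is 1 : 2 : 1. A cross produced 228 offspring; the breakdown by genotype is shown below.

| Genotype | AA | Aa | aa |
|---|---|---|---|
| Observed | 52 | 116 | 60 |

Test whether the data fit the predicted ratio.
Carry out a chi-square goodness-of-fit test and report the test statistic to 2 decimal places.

0.63

Ratio total = 4. Expected counts: 228×1/4 = 57, 228×2/4 = 114, 228×1/4 = 57.
cat         O        E   (O−E)²/E
AA         52       57      0.439
Aa        116      114      0.035
aa         60       57      0.158
Sum = 0.63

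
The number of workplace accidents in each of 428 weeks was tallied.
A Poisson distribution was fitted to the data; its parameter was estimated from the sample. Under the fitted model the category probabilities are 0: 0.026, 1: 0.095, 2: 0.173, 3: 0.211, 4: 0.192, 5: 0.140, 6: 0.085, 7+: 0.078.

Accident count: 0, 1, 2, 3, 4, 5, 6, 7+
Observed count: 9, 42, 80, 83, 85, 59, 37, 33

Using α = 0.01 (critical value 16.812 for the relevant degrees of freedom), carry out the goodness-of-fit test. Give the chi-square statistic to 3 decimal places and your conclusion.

1.648; do not reject

Expected counts E_i = n·p_i: 428×0.026 = 11.128, 428×0.095 = 40.66, 428×0.173 = 74.044, 428×0.211 = 90.308, 428×0.192 = 82.176, 428×0.140 = 59.92, 428×0.085 = 36.38, 428×0.078 = 33.384.
cat         O        E   (O−E)²/E
0           9   11.128     0.4069
1          42    40.66     0.0442
2          80   74.044     0.4791
3          83   90.308     0.5914
4          85   82.176     0.0970
5          59    59.92     0.0141
6          37    36.38     0.0106
7+         33   33.384     0.0044
Sum = 1.648
df = 6. Since 1.648 < 16.812, we do not reject H₀.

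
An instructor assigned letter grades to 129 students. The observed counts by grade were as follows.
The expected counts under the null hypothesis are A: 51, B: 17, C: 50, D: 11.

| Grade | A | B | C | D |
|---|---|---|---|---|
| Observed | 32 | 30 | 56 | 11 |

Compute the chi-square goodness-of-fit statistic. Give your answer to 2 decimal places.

A: (32 − 51)²/51 = 361/51 = 7.078
B: (30 − 17)²/17 = 169/17 = 9.941
C: (56 − 50)²/50 = 36/50 = 0.720
D: (11 − 11)²/11 = 0/11 = 0.000
Sum = 17.74

17.74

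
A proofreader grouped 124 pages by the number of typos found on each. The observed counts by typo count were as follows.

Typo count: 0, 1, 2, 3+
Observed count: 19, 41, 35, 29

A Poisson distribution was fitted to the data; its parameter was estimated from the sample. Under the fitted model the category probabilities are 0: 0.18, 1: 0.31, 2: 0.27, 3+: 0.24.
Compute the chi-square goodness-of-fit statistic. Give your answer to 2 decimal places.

0.75

Expected counts E_i = n·p_i: 124×0.18 = 22.32, 124×0.31 = 38.44, 124×0.27 = 33.48, 124×0.24 = 29.76.
cat         O        E   (O−E)²/E
0          19    22.32      0.494
1          41    38.44      0.170
2          35    33.48      0.069
3+         29    29.76      0.019
Sum = 0.75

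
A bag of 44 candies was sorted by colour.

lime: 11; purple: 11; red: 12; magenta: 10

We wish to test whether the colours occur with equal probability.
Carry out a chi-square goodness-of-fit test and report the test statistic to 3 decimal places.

Expected count for each of the 4 categories: 44/4 = 11.
cat          O        E   (O−E)²/E
lime        11       11     0.0000
purple      11       11     0.0000
red         12       11     0.0909
magenta     10       11     0.0909
Sum = 0.182

0.182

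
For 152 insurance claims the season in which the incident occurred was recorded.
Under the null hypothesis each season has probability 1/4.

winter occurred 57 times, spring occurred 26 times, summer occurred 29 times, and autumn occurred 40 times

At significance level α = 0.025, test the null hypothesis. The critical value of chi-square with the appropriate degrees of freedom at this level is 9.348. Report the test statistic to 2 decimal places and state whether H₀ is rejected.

Expected count for each of the 4 categories: 152/4 = 38.
cat         O        E   (O−E)²/E
winter     57       38      9.500
spring     26       38      3.789
summer     29       38      2.132
autumn     40       38      0.105
Sum = 15.53
df = 3. Since 15.53 > 9.348, we reject H₀.

15.53; reject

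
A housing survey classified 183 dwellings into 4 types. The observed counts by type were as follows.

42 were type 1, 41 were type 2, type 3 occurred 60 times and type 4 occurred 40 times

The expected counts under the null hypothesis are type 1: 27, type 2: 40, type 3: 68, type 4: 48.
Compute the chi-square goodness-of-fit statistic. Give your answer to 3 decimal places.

cat         O        E   (O−E)²/E
type 1     42       27     8.3333
type 2     41       40     0.0250
type 3     60       68     0.9412
type 4     40       48     1.3333
Sum = 10.633

10.633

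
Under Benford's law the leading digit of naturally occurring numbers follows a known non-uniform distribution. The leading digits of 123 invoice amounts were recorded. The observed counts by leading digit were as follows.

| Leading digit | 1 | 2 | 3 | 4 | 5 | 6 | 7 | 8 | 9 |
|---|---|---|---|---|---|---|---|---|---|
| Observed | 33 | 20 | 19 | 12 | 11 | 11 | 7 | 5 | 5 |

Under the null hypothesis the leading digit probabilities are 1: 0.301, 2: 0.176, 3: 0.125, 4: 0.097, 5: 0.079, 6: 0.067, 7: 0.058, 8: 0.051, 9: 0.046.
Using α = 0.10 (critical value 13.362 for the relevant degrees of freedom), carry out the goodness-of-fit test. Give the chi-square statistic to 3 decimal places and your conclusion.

2.848; do not reject

Expected counts E_i = n·p_i: 123×0.301 = 37.023, 123×0.176 = 21.648, 123×0.125 = 15.375, 123×0.097 = 11.931, 123×0.079 = 9.717, 123×0.067 = 8.241, 123×0.058 = 7.134, 123×0.051 = 6.273, 123×0.046 = 5.658.
cat         O        E   (O−E)²/E
1          33   37.023     0.4371
2          20   21.648     0.1255
3          19   15.375     0.8547
4          12   11.931     0.0004
5          11    9.717     0.1694
6          11    8.241     0.9237
7           7    7.134     0.0025
8           5    6.273     0.2583
9           5    5.658     0.0765
Sum = 2.848
df = 8. Since 2.848 < 13.362, we do not reject H₀.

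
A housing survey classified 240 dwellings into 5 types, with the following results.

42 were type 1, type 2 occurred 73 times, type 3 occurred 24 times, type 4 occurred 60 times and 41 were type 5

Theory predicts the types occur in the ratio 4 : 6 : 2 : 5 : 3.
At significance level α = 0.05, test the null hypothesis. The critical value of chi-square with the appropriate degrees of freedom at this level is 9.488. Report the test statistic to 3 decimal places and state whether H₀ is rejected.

1.458; do not reject

Ratio total = 20. Expected counts: 240×4/20 = 48, 240×6/20 = 72, 240×2/20 = 24, 240×5/20 = 60, 240×3/20 = 36.
type 1: (42 − 48)²/48 = 36/48 = 0.7500
type 2: (73 − 72)²/72 = 1/72 = 0.0139
type 3: (24 − 24)²/24 = 0/24 = 0.0000
type 4: (60 − 60)²/60 = 0/60 = 0.0000
type 5: (41 − 36)²/36 = 25/36 = 0.6944
Sum = 1.458
df = 4. Since 1.458 < 9.488, we do not reject H₀.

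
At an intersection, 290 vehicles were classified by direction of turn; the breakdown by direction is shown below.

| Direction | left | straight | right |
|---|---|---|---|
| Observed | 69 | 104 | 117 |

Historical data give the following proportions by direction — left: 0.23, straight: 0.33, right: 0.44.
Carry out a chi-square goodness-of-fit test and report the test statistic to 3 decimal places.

1.680

Expected counts E_i = n·p_i: 290×0.23 = 66.7, 290×0.33 = 95.7, 290×0.44 = 127.6.
χ² = (69−66.7)²/66.7 + (104−95.7)²/95.7 + (117−127.6)²/127.6
   = 0.0793 + 0.7199 + 0.8806
Sum = 1.680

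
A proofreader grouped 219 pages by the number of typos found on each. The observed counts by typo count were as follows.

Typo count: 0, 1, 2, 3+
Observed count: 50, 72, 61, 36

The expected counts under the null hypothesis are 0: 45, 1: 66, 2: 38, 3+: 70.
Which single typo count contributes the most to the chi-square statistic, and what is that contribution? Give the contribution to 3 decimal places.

χ² = (50−45)²/45 + (72−66)²/66 + (61−38)²/38 + (36−70)²/70
   = 0.5556 + 0.5455 + 13.9211 + 16.5143
The largest term is for 3+: 16.514.

3+, 16.514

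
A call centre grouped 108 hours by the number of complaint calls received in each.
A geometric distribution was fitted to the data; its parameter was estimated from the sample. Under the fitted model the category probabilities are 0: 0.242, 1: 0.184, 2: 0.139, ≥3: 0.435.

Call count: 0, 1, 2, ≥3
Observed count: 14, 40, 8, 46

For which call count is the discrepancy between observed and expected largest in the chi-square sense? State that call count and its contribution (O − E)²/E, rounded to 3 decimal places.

Expected counts E_i = n·p_i: 108×0.242 = 26.136, 108×0.184 = 19.872, 108×0.139 = 15.012, 108×0.435 = 46.98.
χ² = (14−26.136)²/26.136 + (40−19.872)²/19.872 + (8−15.012)²/15.012 + (46−46.98)²/46.98
   = 5.6352 + 20.3873 + 3.2753 + 0.0204
The largest term is for 1: 20.387.

1, 20.387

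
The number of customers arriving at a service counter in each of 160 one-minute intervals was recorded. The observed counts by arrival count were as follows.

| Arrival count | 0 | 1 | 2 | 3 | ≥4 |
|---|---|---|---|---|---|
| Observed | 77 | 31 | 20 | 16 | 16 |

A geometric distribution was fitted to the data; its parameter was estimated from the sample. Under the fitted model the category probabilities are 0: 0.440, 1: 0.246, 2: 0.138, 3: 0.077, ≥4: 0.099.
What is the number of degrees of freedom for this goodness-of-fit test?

There are k = 5 categories and 1 parameter estimated from the data, so df = 5 − 1 − 1 = 3.

3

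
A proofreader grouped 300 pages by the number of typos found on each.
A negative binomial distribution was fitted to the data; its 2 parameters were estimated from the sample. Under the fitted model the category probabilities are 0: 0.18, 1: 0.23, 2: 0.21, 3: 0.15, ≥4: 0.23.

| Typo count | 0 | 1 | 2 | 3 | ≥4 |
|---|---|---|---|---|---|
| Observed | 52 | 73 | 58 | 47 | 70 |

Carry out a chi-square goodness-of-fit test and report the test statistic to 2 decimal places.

Expected counts E_i = n·p_i: 300×0.18 = 54, 300×0.23 = 69, 300×0.21 = 63, 300×0.15 = 45, 300×0.23 = 69.
0: (52 − 54)²/54 = 4/54 = 0.074
1: (73 − 69)²/69 = 16/69 = 0.232
2: (58 − 63)²/63 = 25/63 = 0.397
3: (47 − 45)²/45 = 4/45 = 0.089
≥4: (70 − 69)²/69 = 1/69 = 0.014
Sum = 0.81

0.81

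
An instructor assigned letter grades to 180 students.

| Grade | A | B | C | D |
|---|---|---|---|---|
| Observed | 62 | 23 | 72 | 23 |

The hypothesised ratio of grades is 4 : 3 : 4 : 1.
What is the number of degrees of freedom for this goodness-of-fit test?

There are k = 4 categories and no parameters were estimated from the data, so df = 4 − 1 = 3.

3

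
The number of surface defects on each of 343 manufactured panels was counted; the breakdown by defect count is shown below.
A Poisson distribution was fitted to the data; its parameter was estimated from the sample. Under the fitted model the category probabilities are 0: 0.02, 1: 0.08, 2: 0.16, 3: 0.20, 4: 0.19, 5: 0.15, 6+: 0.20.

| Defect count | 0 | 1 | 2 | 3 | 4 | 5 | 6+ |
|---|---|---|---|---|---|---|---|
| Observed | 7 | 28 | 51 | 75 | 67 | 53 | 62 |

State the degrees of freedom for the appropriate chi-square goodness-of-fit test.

There are k = 7 categories and 1 parameter estimated from the data, so df = 7 − 1 − 1 = 5.

5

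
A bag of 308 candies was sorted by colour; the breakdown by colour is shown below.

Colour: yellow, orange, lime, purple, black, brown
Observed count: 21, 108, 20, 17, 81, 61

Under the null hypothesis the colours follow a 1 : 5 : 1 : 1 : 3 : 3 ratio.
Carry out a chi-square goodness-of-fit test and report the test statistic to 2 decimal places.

Ratio total = 14. Expected counts: 308×1/14 = 22, 308×5/14 = 110, 308×1/14 = 22, 308×1/14 = 22, 308×3/14 = 66, 308×3/14 = 66.
χ² = (21−22)²/22 + (108−110)²/110 + (20−22)²/22 + (17−22)²/22 + (81−66)²/66 + (61−66)²/66
   = 0.045 + 0.036 + 0.182 + 1.136 + 3.409 + 0.379
Sum = 5.19

5.19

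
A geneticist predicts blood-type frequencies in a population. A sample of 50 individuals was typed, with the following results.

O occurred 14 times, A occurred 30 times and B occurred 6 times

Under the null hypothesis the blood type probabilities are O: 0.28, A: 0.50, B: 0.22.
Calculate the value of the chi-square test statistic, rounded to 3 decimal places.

3.273

Expected counts E_i = n·p_i: 50×0.28 = 14, 50×0.50 = 25, 50×0.22 = 11.
O: (14 − 14)²/14 = 0/14 = 0.0000
A: (30 − 25)²/25 = 25/25 = 1.0000
B: (6 − 11)²/11 = 25/11 = 2.2727
Sum = 3.273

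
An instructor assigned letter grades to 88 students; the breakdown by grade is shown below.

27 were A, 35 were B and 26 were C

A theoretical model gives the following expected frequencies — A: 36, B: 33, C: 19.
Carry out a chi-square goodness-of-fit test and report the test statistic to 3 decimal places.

4.950

cat         O        E   (O−E)²/E
A          27       36     2.2500
B          35       33     0.1212
C          26       19     2.5789
Sum = 4.950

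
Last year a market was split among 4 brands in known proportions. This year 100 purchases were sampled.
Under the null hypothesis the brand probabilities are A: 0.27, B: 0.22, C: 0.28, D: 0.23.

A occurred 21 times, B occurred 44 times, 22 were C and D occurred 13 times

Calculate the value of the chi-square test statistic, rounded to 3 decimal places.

28.967

Expected counts E_i = n·p_i: 100×0.27 = 27, 100×0.22 = 22, 100×0.28 = 28, 100×0.23 = 23.
A: (21 − 27)²/27 = 36/27 = 1.3333
B: (44 − 22)²/22 = 484/22 = 22.0000
C: (22 − 28)²/28 = 36/28 = 1.2857
D: (13 − 23)²/23 = 100/23 = 4.3478
Sum = 28.967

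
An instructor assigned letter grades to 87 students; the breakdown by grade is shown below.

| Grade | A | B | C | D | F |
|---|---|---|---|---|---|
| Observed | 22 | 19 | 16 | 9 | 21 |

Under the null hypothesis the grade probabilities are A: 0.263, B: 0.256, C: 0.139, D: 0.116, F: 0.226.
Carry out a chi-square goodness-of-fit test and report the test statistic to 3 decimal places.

Expected counts E_i = n·p_i: 87×0.263 = 22.881, 87×0.256 = 22.272, 87×0.139 = 12.093, 87×0.116 = 10.092, 87×0.226 = 19.662.
χ² = (22−22.881)²/22.881 + (19−22.272)²/22.272 + (16−12.093)²/12.093 + (9−10.092)²/10.092 + (21−19.662)²/19.662
   = 0.0339 + 0.4807 + 1.2623 + 0.1182 + 0.0911
Sum = 1.986

1.986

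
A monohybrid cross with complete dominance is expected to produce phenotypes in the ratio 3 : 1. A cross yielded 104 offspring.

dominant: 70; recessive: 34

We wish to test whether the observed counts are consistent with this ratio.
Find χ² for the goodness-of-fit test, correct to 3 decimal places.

3.282

Ratio total = 4. Expected counts: 104×3/4 = 78, 104×1/4 = 26.
cat            O        E   (O−E)²/E
dominant      70       78     0.8205
recessive     34       26     2.4615
Sum = 3.282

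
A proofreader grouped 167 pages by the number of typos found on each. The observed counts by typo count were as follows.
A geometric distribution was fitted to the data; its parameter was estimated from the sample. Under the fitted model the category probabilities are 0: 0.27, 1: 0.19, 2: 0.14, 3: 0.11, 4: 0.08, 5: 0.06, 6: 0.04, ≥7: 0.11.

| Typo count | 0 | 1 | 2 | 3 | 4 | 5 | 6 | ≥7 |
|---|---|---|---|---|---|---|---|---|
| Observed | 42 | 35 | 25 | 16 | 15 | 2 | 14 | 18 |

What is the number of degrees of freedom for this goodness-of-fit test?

6

There are k = 8 categories and 1 parameter estimated from the data, so df = 8 − 1 − 1 = 6.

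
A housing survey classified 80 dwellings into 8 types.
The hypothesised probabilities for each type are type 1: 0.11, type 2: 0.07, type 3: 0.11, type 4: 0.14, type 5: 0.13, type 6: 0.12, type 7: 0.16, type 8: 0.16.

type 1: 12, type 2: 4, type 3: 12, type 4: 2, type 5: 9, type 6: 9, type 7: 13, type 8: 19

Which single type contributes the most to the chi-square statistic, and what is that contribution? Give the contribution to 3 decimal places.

Expected counts E_i = n·p_i: 80×0.11 = 8.8, 80×0.07 = 5.6, 80×0.11 = 8.8, 80×0.14 = 11.2, 80×0.13 = 10.4, 80×0.12 = 9.6, 80×0.16 = 12.8, 80×0.16 = 12.8.
type 1: (12 − 8.8)²/8.8 = 10.24/8.8 = 1.1636
type 2: (4 − 5.6)²/5.6 = 2.56/5.6 = 0.4571
type 3: (12 − 8.8)²/8.8 = 10.24/8.8 = 1.1636
type 4: (2 − 11.2)²/11.2 = 84.64/11.2 = 7.5571
type 5: (9 − 10.4)²/10.4 = 1.96/10.4 = 0.1885
type 6: (9 − 9.6)²/9.6 = 0.36/9.6 = 0.0375
type 7: (13 − 12.8)²/12.8 = 0.04/12.8 = 0.0031
type 8: (19 − 12.8)²/12.8 = 38.44/12.8 = 3.0031
The largest term is for type 4: 7.557.

type 4, 7.557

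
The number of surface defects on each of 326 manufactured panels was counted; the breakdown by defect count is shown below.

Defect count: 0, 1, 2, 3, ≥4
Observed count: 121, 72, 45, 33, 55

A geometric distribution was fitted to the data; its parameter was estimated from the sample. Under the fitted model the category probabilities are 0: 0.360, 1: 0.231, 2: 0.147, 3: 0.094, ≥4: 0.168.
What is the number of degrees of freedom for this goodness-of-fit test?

3

There are k = 5 categories and 1 parameter estimated from the data, so df = 5 − 1 − 1 = 3.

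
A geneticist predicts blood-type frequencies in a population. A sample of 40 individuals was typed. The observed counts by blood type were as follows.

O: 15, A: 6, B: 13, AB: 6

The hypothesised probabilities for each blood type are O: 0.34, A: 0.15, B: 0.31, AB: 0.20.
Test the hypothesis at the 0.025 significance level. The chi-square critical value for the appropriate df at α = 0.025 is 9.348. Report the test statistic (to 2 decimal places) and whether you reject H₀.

Expected counts E_i = n·p_i: 40×0.34 = 13.6, 40×0.15 = 6, 40×0.31 = 12.4, 40×0.20 = 8.
O: (15 − 13.6)²/13.6 = 1.96/13.6 = 0.144
A: (6 − 6)²/6 = 0/6 = 0.000
B: (13 − 12.4)²/12.4 = 0.36/12.4 = 0.029
AB: (6 − 8)²/8 = 4/8 = 0.500
Sum = 0.67
df = 3. Since 0.67 < 9.348, we do not reject H₀.

0.67; do not reject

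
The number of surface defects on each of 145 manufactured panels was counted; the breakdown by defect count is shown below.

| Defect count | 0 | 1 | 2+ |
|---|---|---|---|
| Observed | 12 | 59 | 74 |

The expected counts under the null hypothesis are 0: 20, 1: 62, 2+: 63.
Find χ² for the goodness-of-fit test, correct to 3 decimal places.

5.266

0: (12 − 20)²/20 = 64/20 = 3.2000
1: (59 − 62)²/62 = 9/62 = 0.1452
2+: (74 − 63)²/63 = 121/63 = 1.9206
Sum = 5.266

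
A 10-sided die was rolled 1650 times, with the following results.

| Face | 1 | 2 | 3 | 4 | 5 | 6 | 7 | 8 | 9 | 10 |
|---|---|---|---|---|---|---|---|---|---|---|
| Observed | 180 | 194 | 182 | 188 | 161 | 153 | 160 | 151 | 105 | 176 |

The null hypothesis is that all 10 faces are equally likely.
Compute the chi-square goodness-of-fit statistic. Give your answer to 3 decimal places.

36.279

Expected count for each of the 10 categories: 1650/10 = 165.
1: (180 − 165)²/165 = 225/165 = 1.3636
2: (194 − 165)²/165 = 841/165 = 5.0970
3: (182 − 165)²/165 = 289/165 = 1.7515
4: (188 − 165)²/165 = 529/165 = 3.2061
5: (161 − 165)²/165 = 16/165 = 0.0970
6: (153 − 165)²/165 = 144/165 = 0.8727
7: (160 − 165)²/165 = 25/165 = 0.1515
8: (151 − 165)²/165 = 196/165 = 1.1879
9: (105 − 165)²/165 = 3600/165 = 21.8182
10: (176 − 165)²/165 = 121/165 = 0.7333
Sum = 36.279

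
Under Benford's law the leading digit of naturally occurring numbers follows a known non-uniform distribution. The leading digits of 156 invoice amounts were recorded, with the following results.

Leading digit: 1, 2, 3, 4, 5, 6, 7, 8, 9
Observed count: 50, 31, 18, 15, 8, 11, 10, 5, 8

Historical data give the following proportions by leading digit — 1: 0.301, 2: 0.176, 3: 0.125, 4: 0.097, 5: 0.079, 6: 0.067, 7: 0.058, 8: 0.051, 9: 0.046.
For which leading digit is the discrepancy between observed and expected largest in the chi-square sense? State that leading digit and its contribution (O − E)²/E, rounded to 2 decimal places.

5, 1.52

Expected counts E_i = n·p_i: 156×0.301 = 46.956, 156×0.176 = 27.456, 156×0.125 = 19.5, 156×0.097 = 15.132, 156×0.079 = 12.324, 156×0.067 = 10.452, 156×0.058 = 9.048, 156×0.051 = 7.956, 156×0.046 = 7.176.
χ² = (50−46.956)²/46.956 + (31−27.456)²/27.456 + (18−19.5)²/19.5 + (15−15.132)²/15.132 + (8−12.324)²/12.324 + (11−10.452)²/10.452 + (10−9.048)²/9.048 + (5−7.956)²/7.956 + (8−7.176)²/7.176
   = 0.197 + 0.457 + 0.115 + 0.001 + 1.517 + 0.029 + 0.100 + 1.098 + 0.095
The largest term is for 5: 1.52.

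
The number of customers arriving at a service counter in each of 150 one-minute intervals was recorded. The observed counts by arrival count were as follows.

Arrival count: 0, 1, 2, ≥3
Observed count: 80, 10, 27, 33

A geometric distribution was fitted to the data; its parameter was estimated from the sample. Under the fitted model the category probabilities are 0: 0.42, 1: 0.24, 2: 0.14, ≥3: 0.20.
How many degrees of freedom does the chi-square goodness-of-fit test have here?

There are k = 4 categories and 1 parameter estimated from the data, so df = 4 − 1 − 1 = 2.

2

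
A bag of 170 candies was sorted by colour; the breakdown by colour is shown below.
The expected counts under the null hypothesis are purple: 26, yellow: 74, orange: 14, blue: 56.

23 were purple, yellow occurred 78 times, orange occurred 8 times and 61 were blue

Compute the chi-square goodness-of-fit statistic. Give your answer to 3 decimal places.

χ² = (23−26)²/26 + (78−74)²/74 + (8−14)²/14 + (61−56)²/56
   = 0.3462 + 0.2162 + 2.5714 + 0.4464
Sum = 3.580

3.580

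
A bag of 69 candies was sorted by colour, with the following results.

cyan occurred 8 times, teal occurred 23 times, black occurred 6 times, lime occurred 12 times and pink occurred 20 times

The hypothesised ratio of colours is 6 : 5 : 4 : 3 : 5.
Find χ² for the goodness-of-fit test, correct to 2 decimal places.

Ratio total = 23. Expected counts: 69×6/23 = 18, 69×5/23 = 15, 69×4/23 = 12, 69×3/23 = 9, 69×5/23 = 15.
cat         O        E   (O−E)²/E
cyan        8       18      5.556
teal       23       15      4.267
black       6       12      3.000
lime       12        9      1.000
pink       20       15      1.667
Sum = 15.49

15.49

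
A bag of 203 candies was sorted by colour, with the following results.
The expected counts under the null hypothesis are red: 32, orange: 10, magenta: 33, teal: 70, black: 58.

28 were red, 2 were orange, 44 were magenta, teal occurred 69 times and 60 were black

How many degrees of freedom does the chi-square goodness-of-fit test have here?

There are k = 5 categories and no parameters were estimated from the data, so df = 5 − 1 = 4.

4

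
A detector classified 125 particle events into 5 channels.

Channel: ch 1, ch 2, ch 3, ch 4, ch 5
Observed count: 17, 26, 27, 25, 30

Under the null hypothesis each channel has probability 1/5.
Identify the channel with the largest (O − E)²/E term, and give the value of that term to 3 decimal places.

ch 1, 2.560

Under H₀ each category has probability 1/5, so each expected count is 125/5 = 25.
ch 1: (17 − 25)²/25 = 64/25 = 2.5600
ch 2: (26 − 25)²/25 = 1/25 = 0.0400
ch 3: (27 − 25)²/25 = 4/25 = 0.1600
ch 4: (25 − 25)²/25 = 0/25 = 0.0000
ch 5: (30 − 25)²/25 = 25/25 = 1.0000
The largest term is for ch 1: 2.560.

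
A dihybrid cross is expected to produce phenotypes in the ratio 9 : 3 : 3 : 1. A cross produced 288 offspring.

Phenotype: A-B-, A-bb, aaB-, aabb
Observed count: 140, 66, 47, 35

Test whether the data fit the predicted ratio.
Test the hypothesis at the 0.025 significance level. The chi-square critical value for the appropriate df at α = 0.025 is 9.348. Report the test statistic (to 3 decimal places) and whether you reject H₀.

Ratio total = 16. Expected counts: 288×9/16 = 162, 288×3/16 = 54, 288×3/16 = 54, 288×1/16 = 18.
χ² = (140−162)²/162 + (66−54)²/54 + (47−54)²/54 + (35−18)²/18
   = 2.9877 + 2.6667 + 0.9074 + 16.0556
Sum = 22.617
df = 3. Since 22.617 > 9.348, we reject H₀.

22.617; reject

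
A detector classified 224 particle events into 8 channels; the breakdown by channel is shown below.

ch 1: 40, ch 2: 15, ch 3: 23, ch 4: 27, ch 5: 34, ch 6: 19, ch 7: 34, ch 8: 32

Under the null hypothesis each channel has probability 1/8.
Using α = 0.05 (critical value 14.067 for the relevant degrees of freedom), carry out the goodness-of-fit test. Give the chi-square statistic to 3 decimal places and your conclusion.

18.143; reject

Expected count for each of the 8 categories: 224/8 = 28.
cat         O        E   (O−E)²/E
ch 1       40       28     5.1429
ch 2       15       28     6.0357
ch 3       23       28     0.8929
ch 4       27       28     0.0357
ch 5       34       28     1.2857
ch 6       19       28     2.8929
ch 7       34       28     1.2857
ch 8       32       28     0.5714
Sum = 18.143
df = 7. Since 18.143 > 14.067, we reject H₀.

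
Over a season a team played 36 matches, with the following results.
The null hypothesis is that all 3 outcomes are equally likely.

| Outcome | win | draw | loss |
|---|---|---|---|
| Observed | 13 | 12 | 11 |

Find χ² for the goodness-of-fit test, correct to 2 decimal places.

Expected count for each of the 3 categories: 36/3 = 12.
cat         O        E   (O−E)²/E
win        13       12      0.083
draw       12       12      0.000
loss       11       12      0.083
Sum = 0.17

0.17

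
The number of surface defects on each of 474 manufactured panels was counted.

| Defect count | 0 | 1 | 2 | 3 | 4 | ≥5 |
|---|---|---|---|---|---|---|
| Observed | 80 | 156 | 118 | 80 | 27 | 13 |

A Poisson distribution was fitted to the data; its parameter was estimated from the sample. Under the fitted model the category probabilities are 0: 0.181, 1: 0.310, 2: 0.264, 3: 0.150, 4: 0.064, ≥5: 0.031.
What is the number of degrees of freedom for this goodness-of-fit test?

4

There are k = 6 categories and 1 parameter estimated from the data, so df = 6 − 1 − 1 = 4.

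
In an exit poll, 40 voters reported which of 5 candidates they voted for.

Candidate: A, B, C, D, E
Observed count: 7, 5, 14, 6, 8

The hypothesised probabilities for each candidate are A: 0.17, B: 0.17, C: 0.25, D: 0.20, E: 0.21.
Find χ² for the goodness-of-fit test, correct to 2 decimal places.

2.60

Expected counts E_i = n·p_i: 40×0.17 = 6.8, 40×0.17 = 6.8, 40×0.25 = 10, 40×0.20 = 8, 40×0.21 = 8.4.
χ² = (7−6.8)²/6.8 + (5−6.8)²/6.8 + (14−10)²/10 + (6−8)²/8 + (8−8.4)²/8.4
   = 0.006 + 0.476 + 1.600 + 0.500 + 0.019
Sum = 2.60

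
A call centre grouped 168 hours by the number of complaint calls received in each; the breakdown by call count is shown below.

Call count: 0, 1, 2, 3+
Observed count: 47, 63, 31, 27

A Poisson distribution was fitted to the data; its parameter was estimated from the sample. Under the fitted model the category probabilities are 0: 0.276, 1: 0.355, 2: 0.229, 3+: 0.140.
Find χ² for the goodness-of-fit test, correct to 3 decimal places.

2.164

Expected counts E_i = n·p_i: 168×0.276 = 46.368, 168×0.355 = 59.64, 168×0.229 = 38.472, 168×0.140 = 23.52.
χ² = (47−46.368)²/46.368 + (63−59.64)²/59.64 + (31−38.472)²/38.472 + (27−23.52)²/23.52
   = 0.0086 + 0.1893 + 1.4512 + 0.5149
Sum = 2.164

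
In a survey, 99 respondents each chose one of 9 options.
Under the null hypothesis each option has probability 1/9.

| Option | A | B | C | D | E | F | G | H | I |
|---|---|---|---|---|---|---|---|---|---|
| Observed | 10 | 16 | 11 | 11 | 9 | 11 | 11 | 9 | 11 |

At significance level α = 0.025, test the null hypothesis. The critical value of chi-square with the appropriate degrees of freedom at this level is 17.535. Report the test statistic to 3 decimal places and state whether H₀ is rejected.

Under H₀ each category has probability 1/9, so each expected count is 99/9 = 11.
cat         O        E   (O−E)²/E
A          10       11     0.0909
B          16       11     2.2727
C          11       11     0.0000
D          11       11     0.0000
E           9       11     0.3636
F          11       11     0.0000
G          11       11     0.0000
H           9       11     0.3636
I          11       11     0.0000
Sum = 3.091
df = 8. Since 3.091 < 17.535, we do not reject H₀.

3.091; do not reject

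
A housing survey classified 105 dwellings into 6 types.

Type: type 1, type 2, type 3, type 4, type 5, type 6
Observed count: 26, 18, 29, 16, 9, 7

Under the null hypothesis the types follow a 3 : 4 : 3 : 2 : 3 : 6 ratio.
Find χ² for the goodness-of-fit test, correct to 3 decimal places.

44.967

Ratio total = 21. Expected counts: 105×3/21 = 15, 105×4/21 = 20, 105×3/21 = 15, 105×2/21 = 10, 105×3/21 = 15, 105×6/21 = 30.
χ² = (26−15)²/15 + (18−20)²/20 + (29−15)²/15 + (16−10)²/10 + (9−15)²/15 + (7−30)²/30
   = 8.0667 + 0.2000 + 13.0667 + 3.6000 + 2.4000 + 17.6333
Sum = 44.967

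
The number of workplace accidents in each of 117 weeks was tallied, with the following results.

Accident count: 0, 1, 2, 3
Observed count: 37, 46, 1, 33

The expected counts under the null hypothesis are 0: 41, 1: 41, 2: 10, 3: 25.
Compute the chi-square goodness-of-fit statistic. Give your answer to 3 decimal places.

χ² = (37−41)²/41 + (46−41)²/41 + (1−10)²/10 + (33−25)²/25
   = 0.3902 + 0.6098 + 8.1000 + 2.5600
Sum = 11.660

11.660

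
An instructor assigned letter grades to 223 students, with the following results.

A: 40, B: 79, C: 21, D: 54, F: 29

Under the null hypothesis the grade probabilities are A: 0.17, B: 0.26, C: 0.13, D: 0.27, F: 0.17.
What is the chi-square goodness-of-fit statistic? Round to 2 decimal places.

Expected counts E_i = n·p_i: 223×0.17 = 37.91, 223×0.26 = 57.98, 223×0.13 = 28.99, 223×0.27 = 60.21, 223×0.17 = 37.91.
cat         O        E   (O−E)²/E
A          40    37.91      0.115
B          79    57.98      7.621
C          21    28.99      2.202
D          54    60.21      0.640
F          29    37.91      2.094
Sum = 12.67

12.67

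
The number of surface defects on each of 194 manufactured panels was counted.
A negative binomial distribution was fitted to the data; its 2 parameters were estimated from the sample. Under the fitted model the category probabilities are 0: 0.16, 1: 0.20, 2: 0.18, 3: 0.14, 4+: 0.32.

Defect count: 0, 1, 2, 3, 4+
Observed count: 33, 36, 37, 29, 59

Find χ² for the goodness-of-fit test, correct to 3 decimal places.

0.727

Expected counts E_i = n·p_i: 194×0.16 = 31.04, 194×0.20 = 38.8, 194×0.18 = 34.92, 194×0.14 = 27.16, 194×0.32 = 62.08.
0: (33 − 31.04)²/31.04 = 3.8416/31.04 = 0.1238
1: (36 − 38.8)²/38.8 = 7.84/38.8 = 0.2021
2: (37 − 34.92)²/34.92 = 4.3264/34.92 = 0.1239
3: (29 − 27.16)²/27.16 = 3.3856/27.16 = 0.1247
4+: (59 − 62.08)²/62.08 = 9.4864/62.08 = 0.1528
Sum = 0.727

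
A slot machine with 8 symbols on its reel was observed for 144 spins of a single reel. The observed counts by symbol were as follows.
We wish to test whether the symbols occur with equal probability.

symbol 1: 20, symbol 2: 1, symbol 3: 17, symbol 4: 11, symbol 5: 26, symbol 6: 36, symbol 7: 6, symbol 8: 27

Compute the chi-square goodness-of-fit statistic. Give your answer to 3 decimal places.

53.111

Expected count for each of the 8 categories: 144/8 = 18.
χ² = (20−18)²/18 + (1−18)²/18 + (17−18)²/18 + (11−18)²/18 + (26−18)²/18 + (36−18)²/18 + (6−18)²/18 + (27−18)²/18
   = 0.2222 + 16.0556 + 0.0556 + 2.7222 + 3.5556 + 18.0000 + 8.0000 + 4.5000
Sum = 53.111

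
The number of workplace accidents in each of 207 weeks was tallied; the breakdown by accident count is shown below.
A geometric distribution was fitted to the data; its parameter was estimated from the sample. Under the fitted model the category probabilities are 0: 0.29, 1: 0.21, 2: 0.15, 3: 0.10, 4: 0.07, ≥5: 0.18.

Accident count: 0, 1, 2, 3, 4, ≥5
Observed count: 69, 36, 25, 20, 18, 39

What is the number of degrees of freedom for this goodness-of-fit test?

There are k = 6 categories and 1 parameter estimated from the data, so df = 6 − 1 − 1 = 4.

4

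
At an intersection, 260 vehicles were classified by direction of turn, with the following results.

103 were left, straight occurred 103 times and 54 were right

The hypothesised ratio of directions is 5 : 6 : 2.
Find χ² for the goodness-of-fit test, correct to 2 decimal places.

7.40

Ratio total = 13. Expected counts: 260×5/13 = 100, 260×6/13 = 120, 260×2/13 = 40.
cat           O        E   (O−E)²/E
left        103      100      0.090
straight    103      120      2.408
right        54       40      4.900
Sum = 7.40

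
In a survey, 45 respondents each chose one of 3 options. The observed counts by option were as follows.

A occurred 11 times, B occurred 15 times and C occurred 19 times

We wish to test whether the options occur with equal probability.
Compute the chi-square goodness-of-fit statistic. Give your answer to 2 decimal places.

2.13

Expected count for each of the 3 categories: 45/3 = 15.
cat         O        E   (O−E)²/E
A          11       15      1.067
B          15       15      0.000
C          19       15      1.067
Sum = 2.13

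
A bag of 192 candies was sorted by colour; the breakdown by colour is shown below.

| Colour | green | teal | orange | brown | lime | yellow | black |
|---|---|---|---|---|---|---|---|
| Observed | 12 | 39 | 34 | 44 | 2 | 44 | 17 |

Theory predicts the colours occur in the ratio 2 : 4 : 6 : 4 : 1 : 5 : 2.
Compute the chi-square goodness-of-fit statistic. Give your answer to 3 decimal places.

16.077

Ratio total = 24. Expected counts: 192×2/24 = 16, 192×4/24 = 32, 192×6/24 = 48, 192×4/24 = 32, 192×1/24 = 8, 192×5/24 = 40, 192×2/24 = 16.
cat         O        E   (O−E)²/E
green      12       16     1.0000
teal       39       32     1.5313
orange     34       48     4.0833
brown      44       32     4.5000
lime        2        8     4.5000
yellow     44       40     0.4000
black      17       16     0.0625
Sum = 16.077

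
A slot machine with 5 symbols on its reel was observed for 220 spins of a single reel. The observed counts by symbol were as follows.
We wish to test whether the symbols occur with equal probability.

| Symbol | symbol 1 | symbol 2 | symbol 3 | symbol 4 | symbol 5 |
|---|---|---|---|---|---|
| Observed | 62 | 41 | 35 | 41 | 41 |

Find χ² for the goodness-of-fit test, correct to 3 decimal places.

9.818

Under H₀ each category has probability 1/5, so each expected count is 220/5 = 44.
cat           O        E   (O−E)²/E
symbol 1     62       44     7.3636
symbol 2     41       44     0.2045
symbol 3     35       44     1.8409
symbol 4     41       44     0.2045
symbol 5     41       44     0.2045
Sum = 9.818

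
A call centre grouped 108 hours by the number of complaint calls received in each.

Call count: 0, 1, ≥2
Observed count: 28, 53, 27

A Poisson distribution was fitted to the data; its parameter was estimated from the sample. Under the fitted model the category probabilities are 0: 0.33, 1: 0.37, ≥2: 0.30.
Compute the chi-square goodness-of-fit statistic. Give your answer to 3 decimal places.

Expected counts E_i = n·p_i: 108×0.33 = 35.64, 108×0.37 = 39.96, 108×0.30 = 32.4.
cat         O        E   (O−E)²/E
0          28    35.64     1.6378
1          53    39.96     4.2553
≥2         27     32.4     0.9000
Sum = 6.793

6.793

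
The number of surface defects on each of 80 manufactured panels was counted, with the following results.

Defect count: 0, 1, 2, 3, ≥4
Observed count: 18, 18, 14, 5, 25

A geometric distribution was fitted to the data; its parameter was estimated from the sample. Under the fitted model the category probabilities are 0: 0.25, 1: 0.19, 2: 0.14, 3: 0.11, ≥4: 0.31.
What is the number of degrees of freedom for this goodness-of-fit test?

There are k = 5 categories and 1 parameter estimated from the data, so df = 5 − 1 − 1 = 3.

3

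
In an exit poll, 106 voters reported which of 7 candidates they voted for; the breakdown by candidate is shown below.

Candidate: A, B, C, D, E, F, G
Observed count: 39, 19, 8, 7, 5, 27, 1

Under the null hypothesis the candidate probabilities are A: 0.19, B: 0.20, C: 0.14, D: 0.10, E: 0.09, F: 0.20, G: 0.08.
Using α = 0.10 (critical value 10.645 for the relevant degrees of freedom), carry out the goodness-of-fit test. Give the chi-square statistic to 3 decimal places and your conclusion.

Expected counts E_i = n·p_i: 106×0.19 = 20.14, 106×0.20 = 21.2, 106×0.14 = 14.84, 106×0.10 = 10.6, 106×0.09 = 9.54, 106×0.20 = 21.2, 106×0.08 = 8.48.
χ² = (39−20.14)²/20.14 + (19−21.2)²/21.2 + (8−14.84)²/14.84 + (7−10.6)²/10.6 + (5−9.54)²/9.54 + (27−21.2)²/21.2 + (1−8.48)²/8.48
   = 17.6614 + 0.2283 + 3.1527 + 1.2226 + 2.1605 + 1.5868 + 6.5979
Sum = 32.610
df = 6. Since 32.610 > 10.645, we reject H₀.

32.610; reject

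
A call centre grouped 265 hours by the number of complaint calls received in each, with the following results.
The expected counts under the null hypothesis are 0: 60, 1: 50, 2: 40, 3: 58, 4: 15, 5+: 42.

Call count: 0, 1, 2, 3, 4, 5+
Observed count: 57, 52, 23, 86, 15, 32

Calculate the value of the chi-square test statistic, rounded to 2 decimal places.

23.35

χ² = (57−60)²/60 + (52−50)²/50 + (23−40)²/40 + (86−58)²/58 + (15−15)²/15 + (32−42)²/42
   = 0.150 + 0.080 + 7.225 + 13.517 + 0.000 + 2.381
Sum = 23.35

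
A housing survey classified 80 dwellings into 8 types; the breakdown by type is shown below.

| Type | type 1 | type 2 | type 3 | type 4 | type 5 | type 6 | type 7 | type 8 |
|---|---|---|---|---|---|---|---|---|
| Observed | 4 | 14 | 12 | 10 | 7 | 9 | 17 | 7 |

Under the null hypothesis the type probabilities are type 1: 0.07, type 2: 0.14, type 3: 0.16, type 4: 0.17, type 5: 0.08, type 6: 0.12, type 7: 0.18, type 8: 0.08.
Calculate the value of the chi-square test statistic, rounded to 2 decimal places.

2.78

Expected counts E_i = n·p_i: 80×0.07 = 5.6, 80×0.14 = 11.2, 80×0.16 = 12.8, 80×0.17 = 13.6, 80×0.08 = 6.4, 80×0.12 = 9.6, 80×0.18 = 14.4, 80×0.08 = 6.4.
χ² = (4−5.6)²/5.6 + (14−11.2)²/11.2 + (12−12.8)²/12.8 + (10−13.6)²/13.6 + (7−6.4)²/6.4 + (9−9.6)²/9.6 + (17−14.4)²/14.4 + (7−6.4)²/6.4
   = 0.457 + 0.700 + 0.050 + 0.953 + 0.056 + 0.038 + 0.469 + 0.056
Sum = 2.78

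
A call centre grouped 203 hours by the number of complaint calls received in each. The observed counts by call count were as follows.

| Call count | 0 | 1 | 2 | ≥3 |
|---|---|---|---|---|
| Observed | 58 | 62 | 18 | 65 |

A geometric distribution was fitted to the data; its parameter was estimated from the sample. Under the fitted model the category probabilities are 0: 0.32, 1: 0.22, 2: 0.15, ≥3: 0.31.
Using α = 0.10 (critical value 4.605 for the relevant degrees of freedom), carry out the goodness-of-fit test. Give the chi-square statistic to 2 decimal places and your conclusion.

12.64; reject

Expected counts E_i = n·p_i: 203×0.32 = 64.96, 203×0.22 = 44.66, 203×0.15 = 30.45, 203×0.31 = 62.93.
cat         O        E   (O−E)²/E
0          58    64.96      0.746
1          62    44.66      6.733
2          18    30.45      5.090
≥3         65    62.93      0.068
Sum = 12.64
df = 2. Since 12.64 > 4.605, we reject H₀.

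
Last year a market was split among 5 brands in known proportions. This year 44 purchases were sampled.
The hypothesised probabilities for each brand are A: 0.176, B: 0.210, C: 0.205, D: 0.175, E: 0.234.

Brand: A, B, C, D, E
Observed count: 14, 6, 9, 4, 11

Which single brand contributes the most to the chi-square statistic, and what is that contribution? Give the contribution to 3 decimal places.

A, 5.054

Expected counts E_i = n·p_i: 44×0.176 = 7.744, 44×0.210 = 9.24, 44×0.205 = 9.02, 44×0.175 = 7.7, 44×0.234 = 10.296.
cat         O        E   (O−E)²/E
A          14    7.744     5.0539
B           6     9.24     1.1361
C           9     9.02     0.0000
D           4      7.7     1.7779
E          11   10.296     0.0481
The largest term is for A: 5.054.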